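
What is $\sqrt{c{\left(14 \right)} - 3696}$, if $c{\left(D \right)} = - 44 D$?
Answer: $14 i \sqrt{22} \approx 65.666 i$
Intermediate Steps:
$\sqrt{c{\left(14 \right)} - 3696} = \sqrt{\left(-44\right) 14 - 3696} = \sqrt{-616 - 3696} = \sqrt{-4312} = 14 i \sqrt{22}$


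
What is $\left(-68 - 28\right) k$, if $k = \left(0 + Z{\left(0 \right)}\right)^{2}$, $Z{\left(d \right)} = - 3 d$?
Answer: $0$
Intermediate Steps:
$k = 0$ ($k = \left(0 - 0\right)^{2} = \left(0 + 0\right)^{2} = 0^{2} = 0$)
$\left(-68 - 28\right) k = \left(-68 - 28\right) 0 = \left(-96\right) 0 = 0$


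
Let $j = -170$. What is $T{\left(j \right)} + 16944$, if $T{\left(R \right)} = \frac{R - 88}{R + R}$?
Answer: $\frac{2880609}{170} \approx 16945.0$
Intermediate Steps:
$T{\left(R \right)} = \frac{-88 + R}{2 R}$
$T{\left(j \right)} + 16944 = \frac{-88 - 170}{2 \left(-170\right)} + 16944 = \frac{1}{2} \left(- \frac{1}{170}\right) \left(-258\right) + 16944 = \frac{129}{170} + 16944 = \frac{2880609}{170}$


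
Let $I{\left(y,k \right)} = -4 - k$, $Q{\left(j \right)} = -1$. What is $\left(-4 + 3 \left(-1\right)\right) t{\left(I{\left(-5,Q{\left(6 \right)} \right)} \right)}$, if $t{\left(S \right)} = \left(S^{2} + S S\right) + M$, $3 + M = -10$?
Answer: $-35$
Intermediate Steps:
$M = -13$ ($M = -3 - 10 = -13$)
$t{\left(S \right)} = -13 + 2 S^{2}$ ($t{\left(S \right)} = \left(S^{2} + S S\right) - 13 = \left(S^{2} + S^{2}\right) - 13 = 2 S^{2} - 13 = -13 + 2 S^{2}$)
$\left(-4 + 3 \left(-1\right)\right) t{\left(I{\left(-5,Q{\left(6 \right)} \right)} \right)} = \left(-4 + 3 \left(-1\right)\right) \left(-13 + 2 \left(-4 - -1\right)^{2}\right) = \left(-4 - 3\right) \left(-13 + 2 \left(-4 + 1\right)^{2}\right) = - 7 \left(-13 + 2 \left(-3\right)^{2}\right) = - 7 \left(-13 + 2 \cdot 9\right) = - 7 \left(-13 + 18\right) = \left(-7\right) 5 = -35$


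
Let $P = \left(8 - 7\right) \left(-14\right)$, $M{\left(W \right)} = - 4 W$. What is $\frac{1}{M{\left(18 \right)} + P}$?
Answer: $- \frac{1}{86} \approx -0.011628$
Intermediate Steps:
$P = -14$ ($P = 1 \left(-14\right) = -14$)
$\frac{1}{M{\left(18 \right)} + P} = \frac{1}{\left(-4\right) 18 - 14} = \frac{1}{-72 - 14} = \frac{1}{-86} = - \frac{1}{86}$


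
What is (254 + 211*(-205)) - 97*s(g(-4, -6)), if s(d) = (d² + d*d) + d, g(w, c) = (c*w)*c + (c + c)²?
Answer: -43001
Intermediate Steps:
g(w, c) = 4*c² + w*c² (g(w, c) = w*c² + (2*c)² = w*c² + 4*c² = 4*c² + w*c²)
s(d) = d + 2*d² (s(d) = (d² + d²) + d = 2*d² + d = d + 2*d²)
(254 + 211*(-205)) - 97*s(g(-4, -6)) = (254 + 211*(-205)) - 97*((-6)²*(4 - 4))*(1 + 2*((-6)²*(4 - 4))) = (254 - 43255) - 97*(36*0)*(1 + 2*(36*0)) = -43001 - 97*0*(1 + 2*0) = -43001 - 97*0*(1 + 0) = -43001 - 97*0*1 = -43001 - 97*0 = -43001 - 1*0 = -43001 + 0 = -43001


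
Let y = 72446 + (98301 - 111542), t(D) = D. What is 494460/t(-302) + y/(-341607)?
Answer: -28154812855/17194219 ≈ -1637.5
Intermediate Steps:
y = 59205 (y = 72446 - 13241 = 59205)
494460/t(-302) + y/(-341607) = 494460/(-302) + 59205/(-341607) = 494460*(-1/302) + 59205*(-1/341607) = -247230/151 - 19735/113869 = -28154812855/17194219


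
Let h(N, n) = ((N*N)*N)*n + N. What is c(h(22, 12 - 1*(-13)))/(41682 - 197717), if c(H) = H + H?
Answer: -48404/14185 ≈ -3.4123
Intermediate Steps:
h(N, n) = N + n*N³ (h(N, n) = (N²*N)*n + N = N³*n + N = n*N³ + N = N + n*N³)
c(H) = 2*H
c(h(22, 12 - 1*(-13)))/(41682 - 197717) = (2*(22 + (12 - 1*(-13))*22³))/(41682 - 197717) = (2*(22 + (12 + 13)*10648))/(-156035) = (2*(22 + 25*10648))*(-1/156035) = (2*(22 + 266200))*(-1/156035) = (2*266222)*(-1/156035) = 532444*(-1/156035) = -48404/14185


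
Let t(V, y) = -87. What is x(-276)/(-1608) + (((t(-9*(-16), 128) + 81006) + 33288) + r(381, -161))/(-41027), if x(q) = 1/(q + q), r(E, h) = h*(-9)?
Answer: -102658075069/36416221632 ≈ -2.8190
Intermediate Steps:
r(E, h) = -9*h
x(q) = 1/(2*q)
x(-276)/(-1608) + (((t(-9*(-16), 128) + 81006) + 33288) + r(381, -161))/(-41027) = ((½)/(-276))/(-1608) + (((-87 + 81006) + 33288) - 9*(-161))/(-41027) = ((½)*(-1/276))*(-1/1608) + ((80919 + 33288) + 1449)*(-1/41027) = -1/552*(-1/1608) + (114207 + 1449)*(-1/41027) = 1/887616 + 115656*(-1/41027) = 1/887616 - 115656/41027 = -102658075069/36416221632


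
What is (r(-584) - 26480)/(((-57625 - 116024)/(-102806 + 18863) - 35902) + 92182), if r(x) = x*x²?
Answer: -5573904291504/1574828563 ≈ -3539.4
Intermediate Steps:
r(x) = x³
(r(-584) - 26480)/(((-57625 - 116024)/(-102806 + 18863) - 35902) + 92182) = ((-584)³ - 26480)/(((-57625 - 116024)/(-102806 + 18863) - 35902) + 92182) = (-199176704 - 26480)/((-173649/(-83943) - 35902) + 92182) = -199203184/((-173649*(-1/83943) - 35902) + 92182) = -199203184/((57883/27981 - 35902) + 92182) = -199203184/(-1004515979/27981 + 92182) = -199203184/1574828563/27981 = -199203184*27981/1574828563 = -5573904291504/1574828563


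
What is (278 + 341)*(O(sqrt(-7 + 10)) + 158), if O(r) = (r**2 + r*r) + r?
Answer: 101516 + 619*sqrt(3) ≈ 1.0259e+5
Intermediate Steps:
O(r) = r + 2*r**2 (O(r) = (r**2 + r**2) + r = 2*r**2 + r = r + 2*r**2)
(278 + 341)*(O(sqrt(-7 + 10)) + 158) = (278 + 341)*(sqrt(-7 + 10)*(1 + 2*sqrt(-7 + 10)) + 158) = 619*(sqrt(3)*(1 + 2*sqrt(3)) + 158) = 619*(158 + sqrt(3)*(1 + 2*sqrt(3))) = 97802 + 619*sqrt(3)*(1 + 2*sqrt(3))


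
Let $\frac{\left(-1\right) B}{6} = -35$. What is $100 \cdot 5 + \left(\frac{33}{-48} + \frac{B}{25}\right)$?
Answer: $\frac{40617}{80} \approx 507.71$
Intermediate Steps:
$B = 210$ ($B = \left(-6\right) \left(-35\right) = 210$)
$100 \cdot 5 + \left(\frac{33}{-48} + \frac{B}{25}\right) = 100 \cdot 5 + \left(\frac{33}{-48} + \frac{210}{25}\right) = 500 + \left(33 \left(- \frac{1}{48}\right) + 210 \cdot \frac{1}{25}\right) = 500 + \left(- \frac{11}{16} + \frac{42}{5}\right) = 500 + \frac{617}{80} = \frac{40617}{80}$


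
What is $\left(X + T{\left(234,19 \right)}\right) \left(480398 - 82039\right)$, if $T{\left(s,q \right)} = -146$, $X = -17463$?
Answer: $-7014703631$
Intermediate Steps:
$\left(X + T{\left(234,19 \right)}\right) \left(480398 - 82039\right) = \left(-17463 - 146\right) \left(480398 - 82039\right) = \left(-17609\right) 398359 = -7014703631$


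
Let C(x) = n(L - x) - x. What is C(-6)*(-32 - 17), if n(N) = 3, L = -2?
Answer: -441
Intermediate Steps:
C(x) = 3 - x
C(-6)*(-32 - 17) = (3 - 1*(-6))*(-32 - 17) = (3 + 6)*(-49) = 9*(-49) = -441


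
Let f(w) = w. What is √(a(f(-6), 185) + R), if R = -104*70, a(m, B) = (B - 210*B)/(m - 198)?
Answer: I*√73769205/102 ≈ 84.205*I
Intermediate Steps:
a(m, B) = -209*B/(-198 + m) (a(m, B) = (-209*B)/(-198 + m) = -209*B/(-198 + m))
R = -7280
√(a(f(-6), 185) + R) = √(-209*185/(-198 - 6) - 7280) = √(-209*185/(-204) - 7280) = √(-209*185*(-1/204) - 7280) = √(38665/204 - 7280) = √(-1446455/204) = I*√73769205/102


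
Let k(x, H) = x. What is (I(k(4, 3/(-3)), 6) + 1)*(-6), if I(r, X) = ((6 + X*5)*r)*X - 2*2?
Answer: -5166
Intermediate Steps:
I(r, X) = -4 + X*r*(6 + 5*X) (I(r, X) = ((6 + 5*X)*r)*X - 4 = (r*(6 + 5*X))*X - 4 = X*r*(6 + 5*X) - 4 = -4 + X*r*(6 + 5*X))
(I(k(4, 3/(-3)), 6) + 1)*(-6) = ((-4 + 5*4*6**2 + 6*6*4) + 1)*(-6) = ((-4 + 5*4*36 + 144) + 1)*(-6) = ((-4 + 720 + 144) + 1)*(-6) = (860 + 1)*(-6) = 861*(-6) = -5166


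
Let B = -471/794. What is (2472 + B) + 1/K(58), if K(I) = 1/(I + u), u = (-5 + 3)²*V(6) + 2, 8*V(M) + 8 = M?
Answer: 2009143/794 ≈ 2530.4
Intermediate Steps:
V(M) = -1 + M/8
u = 1 (u = (-5 + 3)²*(-1 + (⅛)*6) + 2 = (-2)²*(-1 + ¾) + 2 = 4*(-¼) + 2 = -1 + 2 = 1)
K(I) = 1/(1 + I) (K(I) = 1/(I + 1) = 1/(1 + I))
B = -471/794 (B = -471*1/794 = -471/794 ≈ -0.59320)
(2472 + B) + 1/K(58) = (2472 - 471/794) + 1/(1/(1 + 58)) = 1962297/794 + 1/(1/59) = 1962297/794 + 59 = 2009143/794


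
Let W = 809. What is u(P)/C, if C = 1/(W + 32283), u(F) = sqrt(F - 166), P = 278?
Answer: 132368*sqrt(7) ≈ 3.5021e+5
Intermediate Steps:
u(F) = sqrt(-166 + F)
C = 1/33092 (C = 1/(809 + 32283) = 1/33092 ≈ 3.0219e-5)
u(P)/C = sqrt(-166 + 278)/(1/33092) = sqrt(112)*33092 = (4*sqrt(7))*33092 = 132368*sqrt(7)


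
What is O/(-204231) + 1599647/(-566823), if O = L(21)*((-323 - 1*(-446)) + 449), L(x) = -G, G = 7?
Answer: -36047549685/12862536457 ≈ -2.8025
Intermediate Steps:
L(x) = -7 (L(x) = -1*7 = -7)
O = -4004 (O = -7*((-323 - 1*(-446)) + 449) = -7*((-323 + 446) + 449) = -7*(123 + 449) = -7*572 = -4004)
O/(-204231) + 1599647/(-566823) = -4004/(-204231) + 1599647/(-566823) = -4004*(-1/204231) + 1599647*(-1/566823) = 4004/204231 - 1599647/566823 = -36047549685/12862536457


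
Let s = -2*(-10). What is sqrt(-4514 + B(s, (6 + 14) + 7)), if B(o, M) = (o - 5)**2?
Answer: I*sqrt(4289) ≈ 65.49*I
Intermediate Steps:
s = 20
B(o, M) = (-5 + o)**2
sqrt(-4514 + B(s, (6 + 14) + 7)) = sqrt(-4514 + (-5 + 20)**2) = sqrt(-4514 + 15**2) = sqrt(-4514 + 225) = sqrt(-4289) = I*sqrt(4289)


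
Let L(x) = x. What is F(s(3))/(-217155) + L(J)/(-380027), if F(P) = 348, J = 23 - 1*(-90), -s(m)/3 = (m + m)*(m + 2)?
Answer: -52262637/27508254395 ≈ -0.0018999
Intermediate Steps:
s(m) = -6*m*(2 + m) (s(m) = -3*(m + m)*(m + 2) = -3*2*m*(2 + m) = -6*m*(2 + m))
J = 113 (J = 23 + 90 = 113)
F(s(3))/(-217155) + L(J)/(-380027) = 348/(-217155) + 113/(-380027) = 348*(-1/217155) + 113*(-1/380027) = -116/72385 - 113/380027 = -52262637/27508254395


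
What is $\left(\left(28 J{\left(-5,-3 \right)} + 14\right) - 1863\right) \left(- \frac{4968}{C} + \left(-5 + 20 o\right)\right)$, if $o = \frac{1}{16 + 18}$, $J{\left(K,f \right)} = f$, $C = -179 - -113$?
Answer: $- \frac{25614183}{187} \approx -1.3697 \cdot 10^{5}$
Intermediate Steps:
$C = -66$ ($C = -179 + 113 = -66$)
$o = \frac{1}{34} \approx 0.029412$
$\left(\left(28 J{\left(-5,-3 \right)} + 14\right) - 1863\right) \left(- \frac{4968}{C} + \left(-5 + 20 o\right)\right) = \left(\left(28 \left(-3\right) + 14\right) - 1863\right) \left(- \frac{4968}{-66} + \left(-5 + 20 \cdot \frac{1}{34}\right)\right) = \left(\left(-84 + 14\right) - 1863\right) \left(\left(-4968\right) \left(- \frac{1}{66}\right) + \left(-5 + \frac{10}{17}\right)\right) = \left(-70 - 1863\right) \left(\frac{828}{11} - \frac{75}{17}\right) = \left(-1933\right) \frac{13251}{187} = - \frac{25614183}{187}$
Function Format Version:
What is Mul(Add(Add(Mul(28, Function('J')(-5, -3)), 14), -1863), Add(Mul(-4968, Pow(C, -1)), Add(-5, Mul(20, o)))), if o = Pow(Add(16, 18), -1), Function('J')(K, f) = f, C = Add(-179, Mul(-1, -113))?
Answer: Rational(-25614183, 187) ≈ -1.3697e+5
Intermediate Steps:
C = -66 (C = Add(-179, 113) = -66)
o = Rational(1, 34) (o = Pow(34, -1) = Rational(1, 34) ≈ 0.029412)
Mul(Add(Add(Mul(28, Function('J')(-5, -3)), 14), -1863), Add(Mul(-4968, Pow(C, -1)), Add(-5, Mul(20, o)))) = Mul(Add(Add(Mul(28, -3), 14), -1863), Add(Mul(-4968, Pow(-66, -1)), Add(-5, Mul(20, Rational(1, 34))))) = Mul(Add(Add(-84, 14), -1863), Add(Mul(-4968, Rational(-1, 66)), Add(-5, Rational(10, 17)))) = Mul(Add(-70, -1863), Add(Rational(828, 11), Rational(-75, 17))) = Mul(-1933, Rational(13251, 187)) = Rational(-25614183, 187)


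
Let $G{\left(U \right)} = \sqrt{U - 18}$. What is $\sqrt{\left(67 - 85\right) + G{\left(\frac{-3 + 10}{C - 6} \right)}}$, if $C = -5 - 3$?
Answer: $\frac{\sqrt{-72 + 2 i \sqrt{74}}}{2} \approx 0.50337 + 4.2724 i$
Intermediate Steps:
$C = -8$ ($C = -5 - 3 = -8$)
$G{\left(U \right)} = \sqrt{-18 + U}$
$\sqrt{\left(67 - 85\right) + G{\left(\frac{-3 + 10}{C - 6} \right)}} = \sqrt{\left(67 - 85\right) + \sqrt{-18 + \frac{-3 + 10}{-8 - 6}}} = \sqrt{-18 + \sqrt{-18 + \frac{7}{-14}}} = \sqrt{-18 + \sqrt{-18 + 7 \left(- \frac{1}{14}\right)}} = \sqrt{-18 + \sqrt{-18 - \frac{1}{2}}} = \sqrt{-18 + \sqrt{- \frac{37}{2}}} = \sqrt{-18 + \frac{i \sqrt{74}}{2}}$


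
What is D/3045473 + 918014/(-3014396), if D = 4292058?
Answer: 5071087808173/4590130814654 ≈ 1.1048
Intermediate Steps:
D/3045473 + 918014/(-3014396) = 4292058/3045473 + 918014/(-3014396) = 4292058*(1/3045473) + 918014*(-1/3014396) = 4292058/3045473 - 459007/1507198 = 5071087808173/4590130814654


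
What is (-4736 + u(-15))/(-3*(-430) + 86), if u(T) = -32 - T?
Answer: -4753/1376 ≈ -3.4542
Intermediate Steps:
(-4736 + u(-15))/(-3*(-430) + 86) = (-4736 + (-32 - 1*(-15)))/(-3*(-430) + 86) = (-4736 + (-32 + 15))/(1290 + 86) = (-4736 - 17)/1376 = -4753*1/1376 = -4753/1376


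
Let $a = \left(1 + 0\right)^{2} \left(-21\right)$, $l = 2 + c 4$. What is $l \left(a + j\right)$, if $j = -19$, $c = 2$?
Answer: $-400$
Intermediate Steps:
$l = 10$ ($l = 2 + 2 \cdot 4 = 2 + 8 = 10$)
$a = -21$ ($a = 1^{2} \left(-21\right) = 1 \left(-21\right) = -21$)
$l \left(a + j\right) = 10 \left(-21 - 19\right) = 10 \left(-40\right) = -400$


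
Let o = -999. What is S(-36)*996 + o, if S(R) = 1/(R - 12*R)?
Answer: -32884/33 ≈ -996.48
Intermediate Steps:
S(R) = -1/(11*R) (S(R) = 1/(-11*R) = -1/(11*R))
S(-36)*996 + o = -1/11/(-36)*996 - 999 = -1/11*(-1/36)*996 - 999 = (1/396)*996 - 999 = 83/33 - 999 = -32884/33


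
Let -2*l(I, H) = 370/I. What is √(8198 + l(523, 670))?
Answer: √2242293987/523 ≈ 90.541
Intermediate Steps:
l(I, H) = -185/I
√(8198 + l(523, 670)) = √(8198 - 185/523) = √(4287369/523) = √2242293987/523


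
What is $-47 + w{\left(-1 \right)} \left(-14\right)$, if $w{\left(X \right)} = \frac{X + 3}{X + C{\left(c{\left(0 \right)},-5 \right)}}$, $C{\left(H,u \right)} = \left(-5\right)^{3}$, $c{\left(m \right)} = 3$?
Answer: $- \frac{421}{9} \approx -46.778$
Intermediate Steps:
$C{\left(H,u \right)} = -125$
$w{\left(X \right)} = \frac{3 + X}{-125 + X}$ ($w{\left(X \right)} = \frac{X + 3}{X - 125} = \frac{3 + X}{-125 + X}$)
$-47 + w{\left(-1 \right)} \left(-14\right) = -47 + \frac{3 - 1}{-125 - 1} \left(-14\right) = -47 + \frac{1}{-126} \cdot 2 \left(-14\right) = -47 + \left(- \frac{1}{126}\right) 2 \left(-14\right) = -47 - - \frac{2}{9} = -47 + \frac{2}{9} = - \frac{421}{9}$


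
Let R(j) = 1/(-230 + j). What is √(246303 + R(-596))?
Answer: √168046624802/826 ≈ 496.29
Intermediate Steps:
√(246303 + R(-596)) = √(246303 + 1/(-230 - 596)) = √(246303 + 1/(-826)) = √(246303 - 1/826) = √(203446277/826) = √168046624802/826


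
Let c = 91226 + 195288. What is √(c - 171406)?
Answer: 2*√28777 ≈ 339.28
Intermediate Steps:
c = 286514
√(c - 171406) = √(286514 - 171406) = √115108 = 2*√28777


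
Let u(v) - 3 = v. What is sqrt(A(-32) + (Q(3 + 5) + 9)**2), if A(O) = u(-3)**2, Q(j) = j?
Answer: 17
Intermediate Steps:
u(v) = 3 + v
A(O) = 0 (A(O) = (3 - 3)**2 = 0**2 = 0)
sqrt(A(-32) + (Q(3 + 5) + 9)**2) = sqrt(0 + ((3 + 5) + 9)**2) = sqrt(0 + (8 + 9)**2) = sqrt(0 + 17**2) = sqrt(0 + 289) = sqrt(289) = 17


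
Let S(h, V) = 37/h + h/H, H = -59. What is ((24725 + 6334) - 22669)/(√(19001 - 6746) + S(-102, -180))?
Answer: -415086675420/443763465779 + 303854958360*√12255/443763465779 ≈ 74.865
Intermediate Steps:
S(h, V) = 37/h - h/59 (S(h, V) = 37/h + h/(-59) = 37/h + h*(-1/59) = 37/h - h/59)
((24725 + 6334) - 22669)/(√(19001 - 6746) + S(-102, -180)) = ((24725 + 6334) - 22669)/(√(19001 - 6746) + (37/(-102) - 1/59*(-102))) = (31059 - 22669)/(√12255 + (37*(-1/102) + 102/59)) = 8390/(√12255 + (-37/102 + 102/59)) = 8390/(√12255 + 8221/6018) = 8390/(8221/6018 + √12255)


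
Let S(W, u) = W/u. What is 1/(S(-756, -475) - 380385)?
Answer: -475/180682119 ≈ -2.6289e-6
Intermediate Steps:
1/(S(-756, -475) - 380385) = 1/(-756/(-475) - 380385) = 1/(-756*(-1/475) - 380385) = 1/(756/475 - 380385) = 1/(-180682119/475) = -475/180682119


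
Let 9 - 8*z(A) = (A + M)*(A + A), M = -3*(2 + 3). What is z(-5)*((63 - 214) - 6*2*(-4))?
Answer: 19673/8 ≈ 2459.1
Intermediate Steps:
M = -15 (M = -3*5 = -15)
z(A) = 9/8 - A*(-15 + A)/4 (z(A) = 9/8 - (A - 15)*(A + A)/8 = 9/8 - (-15 + A)*2*A/8 = 9/8 - A*(-15 + A)/4)
z(-5)*((63 - 214) - 6*2*(-4)) = (9/8 - 1/4*(-5)**2 + (15/4)*(-5))*((63 - 214) - 6*2*(-4)) = (9/8 - 1/4*25 - 75/4)*(-151 - 12*(-4)) = (9/8 - 25/4 - 75/4)*(-151 + 48) = -191/8*(-103) = 19673/8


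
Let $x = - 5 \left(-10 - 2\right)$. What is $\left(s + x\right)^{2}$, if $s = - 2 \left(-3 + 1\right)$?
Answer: $4096$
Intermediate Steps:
$s = 4$ ($s = \left(-2\right) \left(-2\right) = 4$)
$x = 60$ ($x = \left(-5\right) \left(-12\right) = 60$)
$\left(s + x\right)^{2} = \left(4 + 60\right)^{2} = 64^{2} = 4096$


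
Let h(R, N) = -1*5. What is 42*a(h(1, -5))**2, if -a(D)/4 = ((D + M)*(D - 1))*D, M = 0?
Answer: 15120000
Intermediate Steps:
h(R, N) = -5
a(D) = -4*D**2*(-1 + D) (a(D) = -4*(D + 0)*(D - 1)*D = -4*D*(-1 + D)*D = -4*D**2*(-1 + D))
42*a(h(1, -5))**2 = 42*(4*(-5)**2*(1 - 1*(-5)))**2 = 42*(4*25*(1 + 5))**2 = 42*(4*25*6)**2 = 42*600**2 = 42*360000 = 15120000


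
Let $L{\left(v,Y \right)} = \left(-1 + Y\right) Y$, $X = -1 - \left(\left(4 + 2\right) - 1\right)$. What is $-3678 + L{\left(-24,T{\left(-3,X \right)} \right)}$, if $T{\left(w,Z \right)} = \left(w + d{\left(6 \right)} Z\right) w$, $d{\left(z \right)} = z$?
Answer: $9894$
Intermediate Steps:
$X = -6$ ($X = -1 - \left(6 - 1\right) = -1 - 5 = -6$)
$T{\left(w,Z \right)} = w \left(w + 6 Z\right)$ ($T{\left(w,Z \right)} = \left(w + 6 Z\right) w = w \left(w + 6 Z\right)$)
$L{\left(v,Y \right)} = Y \left(-1 + Y\right)$
$-3678 + L{\left(-24,T{\left(-3,X \right)} \right)} = -3678 + - 3 \left(-3 + 6 \left(-6\right)\right) \left(-1 - 3 \left(-3 + 6 \left(-6\right)\right)\right) = -3678 + - 3 \left(-3 - 36\right) \left(-1 - 3 \left(-3 - 36\right)\right) = -3678 + \left(-3\right) \left(-39\right) \left(-1 - -117\right) = -3678 + 117 \left(-1 + 117\right) = -3678 + 117 \cdot 116 = -3678 + 13572 = 9894$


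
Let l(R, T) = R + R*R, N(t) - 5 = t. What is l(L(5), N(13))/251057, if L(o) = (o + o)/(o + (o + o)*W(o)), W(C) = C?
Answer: 26/30377897 ≈ 8.5589e-7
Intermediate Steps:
N(t) = 5 + t
L(o) = 2*o/(o + 2*o²) (L(o) = (o + o)/(o + (o + o)*o) = (2*o)/(o + (2*o)*o) = (2*o)/(o + 2*o²) = 2*o/(o + 2*o²))
l(R, T) = R + R²
l(L(5), N(13))/251057 = ((2/(1 + 2*5))*(1 + 2/(1 + 2*5)))/251057 = ((2/(1 + 10))*(1 + 2/(1 + 10)))*(1/251057) = ((2/11)*(1 + 2/11))*(1/251057) = ((2*(1/11))*(1 + 2*(1/11)))*(1/251057) = (2*(1 + 2/11)/11)*(1/251057) = ((2/11)*(13/11))*(1/251057) = (26/121)*(1/251057) = 26/30377897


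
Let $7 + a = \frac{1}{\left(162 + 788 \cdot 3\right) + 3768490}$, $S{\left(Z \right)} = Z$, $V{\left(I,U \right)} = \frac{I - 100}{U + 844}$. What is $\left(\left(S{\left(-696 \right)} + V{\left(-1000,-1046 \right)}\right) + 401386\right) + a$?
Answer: $\frac{152611256455629}{380872616} \approx 4.0069 \cdot 10^{5}$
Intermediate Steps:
$V{\left(I,U \right)} = \frac{-100 + I}{844 + U}$
$a = - \frac{26397111}{3771016}$ ($a = -7 + \frac{1}{\left(162 + 788 \cdot 3\right) + 3768490} = -7 + \frac{1}{\left(162 + 2364\right) + 3768490} = -7 + \frac{1}{2526 + 3768490} = -7 + \frac{1}{3771016} = - \frac{26397111}{3771016} \approx -7.0$)
$\left(\left(S{\left(-696 \right)} + V{\left(-1000,-1046 \right)}\right) + 401386\right) + a = \left(\left(-696 + \frac{-100 - 1000}{844 - 1046}\right) + 401386\right) - \frac{26397111}{3771016} = \left(\left(-696 + \frac{1}{-202} \left(-1100\right)\right) + 401386\right) - \frac{26397111}{3771016} = \left(\left(-696 - - \frac{550}{101}\right) + 401386\right) - \frac{26397111}{3771016} = \left(\left(-696 + \frac{550}{101}\right) + 401386\right) - \frac{26397111}{3771016} = \left(- \frac{69746}{101} + 401386\right) - \frac{26397111}{3771016} = \frac{40470240}{101} - \frac{26397111}{3771016} = \frac{152611256455629}{380872616}$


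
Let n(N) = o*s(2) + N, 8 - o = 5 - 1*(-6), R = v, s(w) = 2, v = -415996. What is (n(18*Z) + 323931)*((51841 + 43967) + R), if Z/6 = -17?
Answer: -103129032732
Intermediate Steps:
Z = -102 (Z = 6*(-17) = -102)
R = -415996
o = -3 (o = 8 - (5 - 1*(-6)) = 8 - (5 + 6) = 8 - 1*11 = 8 - 11 = -3)
n(N) = -6 + N (n(N) = -3*2 + N = -6 + N)
(n(18*Z) + 323931)*((51841 + 43967) + R) = ((-6 + 18*(-102)) + 323931)*((51841 + 43967) - 415996) = ((-6 - 1836) + 323931)*(95808 - 415996) = (-1842 + 323931)*(-320188) = 322089*(-320188) = -103129032732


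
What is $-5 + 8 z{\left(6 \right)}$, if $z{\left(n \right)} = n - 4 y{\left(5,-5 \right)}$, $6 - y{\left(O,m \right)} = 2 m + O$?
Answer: $-309$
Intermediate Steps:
$y{\left(O,m \right)} = 6 - O - 2 m$ ($y{\left(O,m \right)} = 6 - \left(2 m + O\right) = 6 - \left(O + 2 m\right) = 6 - O - 2 m$)
$z{\left(n \right)} = -44 + n$ ($z{\left(n \right)} = n - 4 \left(6 - 5 - -10\right) = n - 4 \left(6 - 5 + 10\right) = n - 44 = -44 + n$)
$-5 + 8 z{\left(6 \right)} = -5 + 8 \left(-44 + 6\right) = -5 + 8 \left(-38\right) = -5 - 304 = -309$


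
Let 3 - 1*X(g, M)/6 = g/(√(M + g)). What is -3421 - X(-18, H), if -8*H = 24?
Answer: -3439 + 36*I*√21/7 ≈ -3439.0 + 23.568*I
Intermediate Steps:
H = -3 (H = -⅛*24 = -3)
X(g, M) = 18 - 6*g/√(M + g) (X(g, M) = 18 - 6*g/(√(M + g)) = 18 - 6*g/√(M + g))
-3421 - X(-18, H) = -3421 - (18 - 6*(-18)/√(-3 - 18)) = -3421 - (18 - 6*(-18)/√(-21)) = -3421 - (18 - 6*(-18)*(-I*√21/21)) = -3421 - (18 - 36*I*√21/7) = -3421 + (-18 + 36*I*√21/7) = -3439 + 36*I*√21/7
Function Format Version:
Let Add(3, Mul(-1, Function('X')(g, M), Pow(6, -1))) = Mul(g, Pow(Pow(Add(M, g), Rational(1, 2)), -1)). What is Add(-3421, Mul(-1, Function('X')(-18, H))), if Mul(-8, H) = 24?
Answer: Add(-3439, Mul(Rational(36, 7), I, Pow(21, Rational(1, 2)))) ≈ Add(-3439.0, Mul(23.568, I))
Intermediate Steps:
H = -3 (H = Mul(Rational(-1, 8), 24) = -3)
Function('X')(g, M) = Add(18, Mul(-6, g, Pow(Add(M, g), Rational(-1, 2)))) (Function('X')(g, M) = Add(18, Mul(-6, Mul(g, Pow(Pow(Add(M, g), Rational(1, 2)), -1)))) = Add(18, Mul(-6, Mul(g, Pow(Add(M, g), Rational(-1, 2))))) = Add(18, Mul(-6, g, Pow(Add(M, g), Rational(-1, 2)))))
Add(-3421, Mul(-1, Function('X')(-18, H))) = Add(-3421, Mul(-1, Add(18, Mul(-6, -18, Pow(Add(-3, -18), Rational(-1, 2)))))) = Add(-3421, Mul(-1, Add(18, Mul(-6, -18, Pow(-21, Rational(-1, 2)))))) = Add(-3421, Mul(-1, Add(18, Mul(-6, -18, Mul(Rational(-1, 21), I, Pow(21, Rational(1, 2))))))) = Add(-3421, Mul(-1, Add(18, Mul(Rational(-36, 7), I, Pow(21, Rational(1, 2)))))) = Add(-3421, Add(-18, Mul(Rational(36, 7), I, Pow(21, Rational(1, 2))))) = Add(-3439, Mul(Rational(36, 7), I, Pow(21, Rational(1, 2))))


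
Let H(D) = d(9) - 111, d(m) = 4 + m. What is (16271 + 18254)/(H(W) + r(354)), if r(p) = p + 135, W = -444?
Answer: 34525/391 ≈ 88.299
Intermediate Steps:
r(p) = 135 + p
H(D) = -98 (H(D) = (4 + 9) - 111 = 13 - 111 = -98)
(16271 + 18254)/(H(W) + r(354)) = (16271 + 18254)/(-98 + (135 + 354)) = 34525/(-98 + 489) = 34525/391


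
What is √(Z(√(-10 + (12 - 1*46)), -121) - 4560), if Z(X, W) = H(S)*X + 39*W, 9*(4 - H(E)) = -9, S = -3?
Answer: √(-9279 + 10*I*√11) ≈ 0.1721 + 96.328*I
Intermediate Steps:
H(E) = 5 (H(E) = 4 - ⅑*(-9) = 4 + 1 = 5)
Z(X, W) = 5*X + 39*W
√(Z(√(-10 + (12 - 1*46)), -121) - 4560) = √((5*√(-10 + (12 - 1*46)) + 39*(-121)) - 4560) = √((5*√(-10 + (12 - 46)) - 4719) - 4560) = √((5*√(-10 - 34) - 4719) - 4560) = √((5*√(-44) - 4719) - 4560) = √((5*(2*I*√11) - 4719) - 4560) = √((10*I*√11 - 4719) - 4560) = √((-4719 + 10*I*√11) - 4560) = √(-9279 + 10*I*√11)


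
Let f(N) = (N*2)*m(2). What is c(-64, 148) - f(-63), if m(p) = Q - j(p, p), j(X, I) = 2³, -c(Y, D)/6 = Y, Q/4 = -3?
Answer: -2136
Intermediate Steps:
Q = -12 (Q = 4*(-3) = -12)
c(Y, D) = -6*Y
j(X, I) = 8
m(p) = -20 (m(p) = -12 - 1*8 = -12 - 8 = -20)
f(N) = -40*N (f(N) = (N*2)*(-20) = (2*N)*(-20) = -40*N)
c(-64, 148) - f(-63) = -6*(-64) - (-40)*(-63) = 384 - 1*2520 = 384 - 2520 = -2136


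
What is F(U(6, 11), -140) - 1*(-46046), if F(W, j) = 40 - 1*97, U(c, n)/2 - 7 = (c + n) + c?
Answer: 45989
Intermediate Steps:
U(c, n) = 14 + 2*n + 4*c (U(c, n) = 14 + 2*((c + n) + c) = 14 + 2*(n + 2*c) = 14 + (2*n + 4*c) = 14 + 2*n + 4*c)
F(W, j) = -57 (F(W, j) = 40 - 97 = -57)
F(U(6, 11), -140) - 1*(-46046) = -57 - 1*(-46046) = -57 + 46046 = 45989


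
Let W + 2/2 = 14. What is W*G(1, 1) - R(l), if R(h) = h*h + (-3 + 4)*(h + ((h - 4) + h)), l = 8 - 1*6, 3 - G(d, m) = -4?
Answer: 85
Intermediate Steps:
G(d, m) = 7 (G(d, m) = 3 - 1*(-4) = 3 + 4 = 7)
W = 13 (W = -1 + 14 = 13)
l = 2 (l = 8 - 6 = 2)
R(h) = -4 + h² + 3*h (R(h) = h² + 1*(h + ((-4 + h) + h)) = h² + 1*(h + (-4 + 2*h)) = h² + 1*(-4 + 3*h) = h² + (-4 + 3*h) = -4 + h² + 3*h)
W*G(1, 1) - R(l) = 13*7 - (-4 + 2² + 3*2) = 91 - (-4 + 4 + 6) = 91 - 1*6 = 91 - 6 = 85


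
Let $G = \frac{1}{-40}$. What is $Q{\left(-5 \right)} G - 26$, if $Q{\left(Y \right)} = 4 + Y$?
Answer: $- \frac{1039}{40} \approx -25.975$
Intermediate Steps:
$G = - \frac{1}{40} \approx -0.025$
$Q{\left(-5 \right)} G - 26 = \left(4 - 5\right) \left(- \frac{1}{40}\right) - 26 = \left(-1\right) \left(- \frac{1}{40}\right) - 26 = \frac{1}{40} - 26 = - \frac{1039}{40}$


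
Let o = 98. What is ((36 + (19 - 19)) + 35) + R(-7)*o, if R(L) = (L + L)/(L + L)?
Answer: 169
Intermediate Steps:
R(L) = 1 (R(L) = (2*L)/((2*L)) = (2*L)*(1/(2*L)) = 1)
((36 + (19 - 19)) + 35) + R(-7)*o = ((36 + (19 - 19)) + 35) + 1*98 = ((36 + 0) + 35) + 98 = (36 + 35) + 98 = 71 + 98 = 169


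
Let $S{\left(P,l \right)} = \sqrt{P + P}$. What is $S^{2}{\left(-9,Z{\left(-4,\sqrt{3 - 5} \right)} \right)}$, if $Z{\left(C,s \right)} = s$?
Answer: $-18$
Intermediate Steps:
$S{\left(P,l \right)} = \sqrt{2} \sqrt{P}$ ($S{\left(P,l \right)} = \sqrt{2 P} = \sqrt{2} \sqrt{P}$)
$S^{2}{\left(-9,Z{\left(-4,\sqrt{3 - 5} \right)} \right)} = \left(\sqrt{2} \sqrt{-9}\right)^{2} = \left(\sqrt{2} \cdot 3 i\right)^{2} = \left(3 i \sqrt{2}\right)^{2} = -18$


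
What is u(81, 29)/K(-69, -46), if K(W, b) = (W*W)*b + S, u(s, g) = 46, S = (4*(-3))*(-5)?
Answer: -23/109473 ≈ -0.00021010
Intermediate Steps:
S = 60 (S = -12*(-5) = 60)
K(W, b) = 60 + b*W**2 (K(W, b) = (W*W)*b + 60 = W**2*b + 60 = b*W**2 + 60 = 60 + b*W**2)
u(81, 29)/K(-69, -46) = 46/(60 - 46*(-69)**2) = 46/(60 - 46*4761) = 46/(60 - 219006) = 46/(-218946) = 46*(-1/218946) = -23/109473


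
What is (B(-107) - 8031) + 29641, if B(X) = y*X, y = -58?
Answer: 27816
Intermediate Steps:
B(X) = -58*X
(B(-107) - 8031) + 29641 = (-58*(-107) - 8031) + 29641 = (6206 - 8031) + 29641 = -1825 + 29641 = 27816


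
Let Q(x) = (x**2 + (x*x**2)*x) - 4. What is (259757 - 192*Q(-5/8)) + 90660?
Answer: 22469165/64 ≈ 3.5108e+5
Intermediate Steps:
Q(x) = -4 + x**2 + x**4 (Q(x) = (x**2 + x**3*x) - 4 = (x**2 + x**4) - 4 = -4 + x**2 + x**4)
(259757 - 192*Q(-5/8)) + 90660 = (259757 - 192*(-4 + (-5/8)**2 + (-5/8)**4)) + 90660 = (259757 - 192*(-4 + 25/64 + 625/4096)) + 90660 = (259757 - 192*(-14159/4096)) + 90660 = (259757 + 42477/64) + 90660 = 16666925/64 + 90660 = 22469165/64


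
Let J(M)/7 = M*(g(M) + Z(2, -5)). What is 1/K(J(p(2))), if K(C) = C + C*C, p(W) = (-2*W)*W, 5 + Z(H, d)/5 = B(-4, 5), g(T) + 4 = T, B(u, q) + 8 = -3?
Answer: 1/26548256 ≈ 3.7667e-8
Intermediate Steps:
B(u, q) = -11 (B(u, q) = -8 - 3 = -11)
g(T) = -4 + T
Z(H, d) = -80 (Z(H, d) = -25 + 5*(-11) = -25 - 55 = -80)
p(W) = -2*W²
J(M) = 7*M*(-84 + M) (J(M) = 7*(M*((-4 + M) - 80)) = 7*(M*(-84 + M)) = 7*M*(-84 + M))
K(C) = C + C²
1/K(J(p(2))) = 1/((7*(-2*2²)*(-84 - 2*2²))*(1 + 7*(-2*2²)*(-84 - 2*2²))) = 1/((7*(-2*4)*(-84 - 2*4))*(1 + 7*(-2*4)*(-84 - 2*4))) = 1/((7*(-8)*(-84 - 8))*(1 + 7*(-8)*(-84 - 8))) = 1/((7*(-8)*(-92))*(1 + 7*(-8)*(-92))) = 1/(5152*(1 + 5152)) = 1/(5152*5153) = 1/26548256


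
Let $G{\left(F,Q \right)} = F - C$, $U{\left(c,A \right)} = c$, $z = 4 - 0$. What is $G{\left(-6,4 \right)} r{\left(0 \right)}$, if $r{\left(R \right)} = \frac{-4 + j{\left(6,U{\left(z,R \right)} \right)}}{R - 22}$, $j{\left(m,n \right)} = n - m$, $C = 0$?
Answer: $- \frac{18}{11} \approx -1.6364$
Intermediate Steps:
$z = 4$ ($z = 4 + 0 = 4$)
$r{\left(R \right)} = - \frac{6}{-22 + R}$ ($r{\left(R \right)} = \frac{-4 + \left(4 - 6\right)}{R - 22} = \frac{-4 + \left(4 - 6\right)}{-22 + R} = \frac{-4 - 2}{-22 + R} = - \frac{6}{-22 + R}$)
$G{\left(F,Q \right)} = F$ ($G{\left(F,Q \right)} = F - 0 = F + 0 = F$)
$G{\left(-6,4 \right)} r{\left(0 \right)} = - 6 \left(- \frac{6}{-22 + 0}\right) = - 6 \left(- \frac{6}{-22}\right) = - 6 \left(\left(-6\right) \left(- \frac{1}{22}\right)\right) = \left(-6\right) \frac{3}{11} = - \frac{18}{11}$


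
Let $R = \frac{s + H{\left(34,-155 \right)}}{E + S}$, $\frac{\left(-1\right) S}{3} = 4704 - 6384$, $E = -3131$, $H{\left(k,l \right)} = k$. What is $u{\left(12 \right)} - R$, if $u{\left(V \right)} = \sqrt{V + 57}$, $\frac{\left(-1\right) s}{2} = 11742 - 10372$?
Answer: $\frac{2706}{1909} + \sqrt{69} \approx 9.7241$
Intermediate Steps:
$s = -2740$ ($s = - 2 \left(11742 - 10372\right) = \left(-2\right) 1370 = -2740$)
$S = 5040$ ($S = - 3 \left(4704 - 6384\right) = \left(-3\right) \left(-1680\right) = 5040$)
$R = - \frac{2706}{1909}$ ($R = \frac{-2740 + 34}{-3131 + 5040} = - \frac{2706}{1909} \approx -1.4175$)
$u{\left(V \right)} = \sqrt{57 + V}$
$u{\left(12 \right)} - R = \sqrt{57 + 12} - - \frac{2706}{1909} = \sqrt{69} + \frac{2706}{1909} = \frac{2706}{1909} + \sqrt{69}$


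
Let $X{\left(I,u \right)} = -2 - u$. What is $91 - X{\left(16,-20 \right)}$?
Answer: $73$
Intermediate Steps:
$91 - X{\left(16,-20 \right)} = 91 - \left(-2 - -20\right) = 91 - \left(-2 + 20\right) = 91 - 18 = 73$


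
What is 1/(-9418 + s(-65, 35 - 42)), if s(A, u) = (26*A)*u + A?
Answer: 1/2347 ≈ 0.00042608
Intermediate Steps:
s(A, u) = A + 26*A*u (s(A, u) = 26*A*u + A = A + 26*A*u)
1/(-9418 + s(-65, 35 - 42)) = 1/(-9418 - 65*(1 + 26*(35 - 42))) = 1/(-9418 - 65*(1 + 26*(-7))) = 1/(-9418 - 65*(1 - 182)) = 1/(-9418 - 65*(-181)) = 1/(-9418 + 11765) = 1/2347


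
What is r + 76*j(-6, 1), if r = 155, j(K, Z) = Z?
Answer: 231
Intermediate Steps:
r + 76*j(-6, 1) = 155 + 76*1 = 155 + 76 = 231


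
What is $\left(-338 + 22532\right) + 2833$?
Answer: $25027$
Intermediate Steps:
$\left(-338 + 22532\right) + 2833 = 22194 + 2833 = 25027$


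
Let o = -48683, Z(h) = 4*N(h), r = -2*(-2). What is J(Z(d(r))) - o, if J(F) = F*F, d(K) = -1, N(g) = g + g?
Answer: 48747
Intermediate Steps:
N(g) = 2*g
r = 4
Z(h) = 8*h (Z(h) = 4*(2*h) = 8*h)
J(F) = F²
J(Z(d(r))) - o = (8*(-1))² - 1*(-48683) = (-8)² + 48683 = 64 + 48683 = 48747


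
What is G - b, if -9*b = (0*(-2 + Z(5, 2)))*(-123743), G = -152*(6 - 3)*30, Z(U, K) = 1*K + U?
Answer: -13680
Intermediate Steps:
Z(U, K) = K + U
G = -13680 (G = -456*30 = -13680)
b = 0 (b = -0*(-2 + (2 + 5))*(-123743)/9 = -0*(-2 + 7)*(-123743)/9 = -0*5*(-123743)/9 = -0*(-123743) = -1/9*0 = 0)
G - b = -13680 - 1*0 = -13680 + 0 = -13680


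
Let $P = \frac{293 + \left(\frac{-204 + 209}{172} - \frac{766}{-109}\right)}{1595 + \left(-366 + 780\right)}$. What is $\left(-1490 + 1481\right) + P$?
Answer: $- \frac{333357127}{37664732} \approx -8.8506$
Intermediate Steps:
$P = \frac{5625461}{37664732}$ ($P = \frac{293 + \left(5 \cdot \frac{1}{172} - - \frac{766}{109}\right)}{1595 + 414} = \frac{293 + \left(\frac{5}{172} + \frac{766}{109}\right)}{2009} = \left(293 + \frac{132297}{18748}\right) \frac{1}{2009} = \frac{5625461}{18748} \cdot \frac{1}{2009} = \frac{5625461}{37664732} \approx 0.14936$)
$\left(-1490 + 1481\right) + P = \left(-1490 + 1481\right) + \frac{5625461}{37664732} = -9 + \frac{5625461}{37664732} = - \frac{333357127}{37664732}$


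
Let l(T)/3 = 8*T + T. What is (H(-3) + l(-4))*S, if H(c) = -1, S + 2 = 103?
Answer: -11009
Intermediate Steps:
S = 101 (S = -2 + 103 = 101)
l(T) = 27*T (l(T) = 3*(8*T + T) = 3*(9*T) = 27*T)
(H(-3) + l(-4))*S = (-1 + 27*(-4))*101 = (-1 - 108)*101 = -109*101 = -11009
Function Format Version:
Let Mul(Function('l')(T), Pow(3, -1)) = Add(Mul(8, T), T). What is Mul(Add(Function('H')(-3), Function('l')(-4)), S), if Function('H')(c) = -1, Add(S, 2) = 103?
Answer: -11009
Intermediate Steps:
S = 101 (S = Add(-2, 103) = 101)
Function('l')(T) = Mul(27, T) (Function('l')(T) = Mul(3, Add(Mul(8, T), T)) = Mul(3, Mul(9, T)) = Mul(27, T))
Mul(Add(Function('H')(-3), Function('l')(-4)), S) = Mul(Add(-1, Mul(27, -4)), 101) = Mul(Add(-1, -108), 101) = Mul(-109, 101) = -11009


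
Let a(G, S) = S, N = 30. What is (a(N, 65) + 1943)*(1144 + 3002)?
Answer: 8325168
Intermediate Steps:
(a(N, 65) + 1943)*(1144 + 3002) = (65 + 1943)*(1144 + 3002) = 2008*4146 = 8325168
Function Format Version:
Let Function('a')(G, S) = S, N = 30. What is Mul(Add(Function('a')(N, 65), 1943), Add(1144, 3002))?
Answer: 8325168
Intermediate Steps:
Mul(Add(Function('a')(N, 65), 1943), Add(1144, 3002)) = Mul(Add(65, 1943), Add(1144, 3002)) = Mul(2008, 4146) = 8325168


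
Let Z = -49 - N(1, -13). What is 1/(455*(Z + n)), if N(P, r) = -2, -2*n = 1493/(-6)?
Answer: 12/422695 ≈ 2.8389e-5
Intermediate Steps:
n = 1493/12 (n = -1493/(2*(-6)) = -1493*(-1)/(2*6) = -½*(-1493/6) = 1493/12 ≈ 124.42)
Z = -47 (Z = -49 - 1*(-2) = -49 + 2 = -47)
1/(455*(Z + n)) = 1/(455*(-47 + 1493/12)) = 1/(455*(929/12)) = 1/(422695/12) = 12/422695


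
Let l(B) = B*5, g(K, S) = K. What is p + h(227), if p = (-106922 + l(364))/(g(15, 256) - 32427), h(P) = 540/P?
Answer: 6893439/1226254 ≈ 5.6215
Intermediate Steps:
l(B) = 5*B
p = 17517/5402 (p = (-106922 + 5*364)/(15 - 32427) = (-106922 + 1820)/(-32412) = -105102*(-1/32412) = 17517/5402 ≈ 3.2427)
p + h(227) = 17517/5402 + 540/227 = 6893439/1226254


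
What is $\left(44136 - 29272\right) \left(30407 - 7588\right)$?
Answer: $339181616$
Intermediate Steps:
$\left(44136 - 29272\right) \left(30407 - 7588\right) = 14864 \cdot 22819 = 339181616$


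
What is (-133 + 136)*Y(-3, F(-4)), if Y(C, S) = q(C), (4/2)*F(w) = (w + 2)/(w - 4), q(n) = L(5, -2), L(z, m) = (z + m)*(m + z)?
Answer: 27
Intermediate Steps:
L(z, m) = (m + z)² (L(z, m) = (m + z)*(m + z) = (m + z)²)
q(n) = 9 (q(n) = (-2 + 5)² = 3² = 9)
F(w) = (2 + w)/(2*(-4 + w)) (F(w) = ((w + 2)/(w - 4))/2 = ((2 + w)/(-4 + w))/2 = (2 + w)/(2*(-4 + w)))
Y(C, S) = 9
(-133 + 136)*Y(-3, F(-4)) = (-133 + 136)*9 = 3*9 = 27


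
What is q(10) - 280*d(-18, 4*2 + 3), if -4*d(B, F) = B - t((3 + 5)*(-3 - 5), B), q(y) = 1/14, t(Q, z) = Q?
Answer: 45081/14 ≈ 3220.1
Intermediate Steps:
q(y) = 1/14
d(B, F) = -16 - B/4 (d(B, F) = -(B - (3 + 5)*(-3 - 5))/4 = -(B - 8*(-8))/4 = -(B - 1*(-64))/4 = -(B + 64)/4 = -(64 + B)/4 = -16 - B/4)
q(10) - 280*d(-18, 4*2 + 3) = 1/14 - 280*(-16 - 1/4*(-18)) = 1/14 - 280*(-16 + 9/2) = 1/14 - 280*(-23/2) = 1/14 + 3220 = 45081/14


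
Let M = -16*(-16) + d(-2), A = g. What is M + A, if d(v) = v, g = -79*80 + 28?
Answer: -6038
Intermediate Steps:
g = -6292 (g = -6320 + 28 = -6292)
A = -6292
M = 254 (M = -16*(-16) - 2 = 256 - 2 = 254)
M + A = 254 - 6292 = -6038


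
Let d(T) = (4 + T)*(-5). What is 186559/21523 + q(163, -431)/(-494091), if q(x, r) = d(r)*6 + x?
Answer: 91897904990/10634320593 ≈ 8.6416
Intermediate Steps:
d(T) = -20 - 5*T
q(x, r) = -120 + x - 30*r (q(x, r) = (-20 - 5*r)*6 + x = (-120 - 30*r) + x = -120 + x - 30*r)
186559/21523 + q(163, -431)/(-494091) = 186559/21523 + (-120 + 163 - 30*(-431))/(-494091) = 186559*(1/21523) + (-120 + 163 + 12930)*(-1/494091) = 186559/21523 + 12973*(-1/494091) = 186559/21523 - 12973/494091 = 91897904990/10634320593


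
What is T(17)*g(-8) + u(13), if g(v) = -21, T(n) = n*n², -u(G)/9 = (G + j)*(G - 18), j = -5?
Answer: -102813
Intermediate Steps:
u(G) = -9*(-18 + G)*(-5 + G) (u(G) = -9*(G - 5)*(G - 18) = -9*(-5 + G)*(-18 + G) = -9*(-18 + G)*(-5 + G))
T(n) = n³
T(17)*g(-8) + u(13) = 17³*(-21) + (-810 - 9*13² + 207*13) = 4913*(-21) + (-810 - 9*169 + 2691) = -103173 + (-810 - 1521 + 2691) = -103173 + 360 = -102813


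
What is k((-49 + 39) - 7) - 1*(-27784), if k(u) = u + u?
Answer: 27750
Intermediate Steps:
k(u) = 2*u
k((-49 + 39) - 7) - 1*(-27784) = 2*((-49 + 39) - 7) - 1*(-27784) = 2*(-10 - 7) + 27784 = 2*(-17) + 27784 = -34 + 27784 = 27750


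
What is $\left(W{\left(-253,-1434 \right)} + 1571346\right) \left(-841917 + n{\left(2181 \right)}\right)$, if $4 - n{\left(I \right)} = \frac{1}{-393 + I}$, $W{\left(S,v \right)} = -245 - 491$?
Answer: $- \frac{1182151378160725}{894} \approx -1.3223 \cdot 10^{12}$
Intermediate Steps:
$W{\left(S,v \right)} = -736$
$n{\left(I \right)} = 4 - \frac{1}{-393 + I}$
$\left(W{\left(-253,-1434 \right)} + 1571346\right) \left(-841917 + n{\left(2181 \right)}\right) = \left(-736 + 1571346\right) \left(-841917 + \frac{-1573 + 4 \cdot 2181}{-393 + 2181}\right) = 1570610 \left(-841917 + \frac{-1573 + 8724}{1788}\right) = 1570610 \left(-841917 + \frac{1}{1788} \cdot 7151\right) = 1570610 \left(-841917 + \frac{7151}{1788}\right) = 1570610 \left(- \frac{1505340445}{1788}\right) = - \frac{1182151378160725}{894}$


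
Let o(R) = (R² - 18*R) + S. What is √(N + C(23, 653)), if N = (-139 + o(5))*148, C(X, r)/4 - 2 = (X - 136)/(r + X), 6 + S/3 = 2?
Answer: I*√5401353/13 ≈ 178.78*I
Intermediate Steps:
S = -12 (S = -18 + 3*2 = -18 + 6 = -12)
o(R) = -12 + R² - 18*R (o(R) = (R² - 18*R) - 12 = -12 + R² - 18*R)
C(X, r) = 8 + 4*(-136 + X)/(X + r) (C(X, r) = 8 + 4*((X - 136)/(r + X)) = 8 + 4*((-136 + X)/(X + r)) = 8 + 4*(-136 + X)/(X + r))
N = -31968 (N = (-139 + (-12 + 5² - 18*5))*148 = (-139 + (-12 + 25 - 90))*148 = (-139 - 77)*148 = -216*148 = -31968)
√(N + C(23, 653)) = √(-31968 + 4*(-136 + 2*653 + 3*23)/(23 + 653)) = √(-31968 + 4*(-136 + 1306 + 69)/676) = √(-31968 + 4*(1/676)*1239) = √(-31968 + 1239/169) = √(-5401353/169) = I*√5401353/13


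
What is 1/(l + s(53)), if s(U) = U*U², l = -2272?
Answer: 1/146605 ≈ 6.8211e-6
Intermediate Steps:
s(U) = U³
1/(l + s(53)) = 1/(-2272 + 53³) = 1/(-2272 + 148877) = 1/146605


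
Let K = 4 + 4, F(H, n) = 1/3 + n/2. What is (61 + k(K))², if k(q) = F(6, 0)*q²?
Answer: 61009/9 ≈ 6778.8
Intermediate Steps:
F(H, n) = ⅓ + n/2 (F(H, n) = 1*(⅓) + n*(½) = ⅓ + n/2)
K = 8
k(q) = q²/3 (k(q) = (⅓ + (½)*0)*q² = (⅓ + 0)*q² = q²/3)
(61 + k(K))² = (61 + (⅓)*8²)² = (61 + (⅓)*64)² = (61 + 64/3)² = (247/3)² = 61009/9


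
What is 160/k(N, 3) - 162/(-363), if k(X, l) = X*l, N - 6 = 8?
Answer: 10814/2541 ≈ 4.2558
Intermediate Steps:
N = 14 (N = 6 + 8 = 14)
160/k(N, 3) - 162/(-363) = 160/((14*3)) - 162/(-363) = 160/42 - 162*(-1/363) = 160*(1/42) + 54/121 = 80/21 + 54/121 = 10814/2541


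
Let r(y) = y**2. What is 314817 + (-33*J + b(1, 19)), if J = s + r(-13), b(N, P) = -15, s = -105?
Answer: 312690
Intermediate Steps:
J = 64 (J = -105 + (-13)**2 = -105 + 169 = 64)
314817 + (-33*J + b(1, 19)) = 314817 + (-33*64 - 15) = 314817 + (-2112 - 15) = 314817 - 2127 = 312690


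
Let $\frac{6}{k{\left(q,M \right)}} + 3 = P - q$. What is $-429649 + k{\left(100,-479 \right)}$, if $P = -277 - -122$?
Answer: $- \frac{18474908}{43} \approx -4.2965 \cdot 10^{5}$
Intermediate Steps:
$P = -155$ ($P = -277 + 122 = -155$)
$k{\left(q,M \right)} = \frac{6}{-158 - q}$ ($k{\left(q,M \right)} = \frac{6}{-3 - \left(155 + q\right)} = \frac{6}{-158 - q}$)
$-429649 + k{\left(100,-479 \right)} = -429649 - \frac{6}{158 + 100} = -429649 - \frac{6}{258} = -429649 - \frac{1}{43} = - \frac{18474908}{43}$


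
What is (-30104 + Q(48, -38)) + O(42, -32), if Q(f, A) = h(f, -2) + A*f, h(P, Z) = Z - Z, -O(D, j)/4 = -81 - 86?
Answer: -31260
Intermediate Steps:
O(D, j) = 668 (O(D, j) = -4*(-81 - 86) = -4*(-167) = 668)
h(P, Z) = 0
Q(f, A) = A*f (Q(f, A) = 0 + A*f = A*f)
(-30104 + Q(48, -38)) + O(42, -32) = (-30104 - 38*48) + 668 = (-30104 - 1824) + 668 = -31928 + 668 = -31260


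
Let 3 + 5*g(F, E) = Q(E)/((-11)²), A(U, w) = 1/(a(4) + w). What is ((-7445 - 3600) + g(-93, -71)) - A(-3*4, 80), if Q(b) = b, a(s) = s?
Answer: -561343961/50820 ≈ -11046.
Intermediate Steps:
A(U, w) = 1/(4 + w)
g(F, E) = -⅗ + E/605 (g(F, E) = -⅗ + (E/((-11)²))/5 = -⅗ + (E/121)/5 = -⅗ + E/605)
((-7445 - 3600) + g(-93, -71)) - A(-3*4, 80) = ((-7445 - 3600) + (-⅗ + (1/605)*(-71))) - 1/(4 + 80) = (-11045 + (-⅗ - 71/605)) - 1/84 = (-11045 - 434/605) - 1*1/84 = -6682659/605 - 1/84 = -561343961/50820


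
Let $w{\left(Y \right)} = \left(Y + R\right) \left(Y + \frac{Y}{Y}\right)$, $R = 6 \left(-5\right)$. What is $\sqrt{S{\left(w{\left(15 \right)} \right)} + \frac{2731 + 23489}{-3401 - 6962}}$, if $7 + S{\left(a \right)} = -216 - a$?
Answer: $\frac{\sqrt{1553942213}}{10363} \approx 3.8039$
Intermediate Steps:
$R = -30$
$w{\left(Y \right)} = \left(1 + Y\right) \left(-30 + Y\right)$ ($w{\left(Y \right)} = \left(Y - 30\right) \left(Y + \frac{Y}{Y}\right) = \left(-30 + Y\right) \left(Y + 1\right) = \left(-30 + Y\right) \left(1 + Y\right) = \left(1 + Y\right) \left(-30 + Y\right)$)
$S{\left(a \right)} = -223 - a$ ($S{\left(a \right)} = -7 - \left(216 + a\right) = -223 - a$)
$\sqrt{S{\left(w{\left(15 \right)} \right)} + \frac{2731 + 23489}{-3401 - 6962}} = \sqrt{\left(-223 - \left(-30 + 15^{2} - 435\right)\right) + \frac{2731 + 23489}{-3401 - 6962}} = \sqrt{\left(-223 - \left(-30 + 225 - 435\right)\right) + \frac{26220}{-10363}} = \sqrt{\left(-223 - -240\right) + 26220 \left(- \frac{1}{10363}\right)} = \sqrt{\left(-223 + 240\right) - \frac{26220}{10363}} = \sqrt{17 - \frac{26220}{10363}} = \sqrt{\frac{149951}{10363}} = \frac{\sqrt{1553942213}}{10363}$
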